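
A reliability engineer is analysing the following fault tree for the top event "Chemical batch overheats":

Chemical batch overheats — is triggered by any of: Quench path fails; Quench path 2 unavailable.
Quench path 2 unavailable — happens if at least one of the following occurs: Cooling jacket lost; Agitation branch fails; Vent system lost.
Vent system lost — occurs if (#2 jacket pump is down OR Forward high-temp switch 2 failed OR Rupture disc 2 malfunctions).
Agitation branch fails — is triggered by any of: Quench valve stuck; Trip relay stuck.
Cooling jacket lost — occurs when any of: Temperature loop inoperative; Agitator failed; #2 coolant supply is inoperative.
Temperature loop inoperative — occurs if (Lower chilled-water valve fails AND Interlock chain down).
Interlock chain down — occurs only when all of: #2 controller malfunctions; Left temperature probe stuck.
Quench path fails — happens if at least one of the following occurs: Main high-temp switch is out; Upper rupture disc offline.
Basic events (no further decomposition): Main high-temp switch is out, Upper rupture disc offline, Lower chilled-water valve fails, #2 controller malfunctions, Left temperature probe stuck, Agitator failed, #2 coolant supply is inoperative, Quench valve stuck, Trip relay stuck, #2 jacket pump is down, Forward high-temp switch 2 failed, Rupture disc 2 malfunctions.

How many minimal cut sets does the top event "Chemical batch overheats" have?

10

Quench path fails [OR]: union of children's cut sets → 2 cut set(s).
Interlock chain down [AND]: one cut set from each child combined → 1 × 1 = 1 cut set(s).
Temperature loop inoperative [AND]: one cut set from each child combined → 1 × 1 = 1 cut set(s).
Cooling jacket lost [OR]: union of children's cut sets → 3 cut set(s).
Agitation branch fails [OR]: union of children's cut sets → 2 cut set(s).
Vent system lost [OR]: union of children's cut sets → 3 cut set(s).
Quench path 2 unavailable [OR]: union of children's cut sets → 8 cut set(s).
Chemical batch overheats [OR]: union of children's cut sets → 10 cut set(s).
Minimal cut sets: {Main high-temp switch is out}; {Upper rupture disc offline}; {#2 controller malfunctions, Left temperature probe stuck, Lower chilled-water valve fails}; {Agitator failed}; {#2 coolant supply is inoperative}; {Quench valve stuck}; {Trip relay stuck}; {#2 jacket pump is down}; {Forward high-temp switch 2 failed}; {Rupture disc 2 malfunctions}.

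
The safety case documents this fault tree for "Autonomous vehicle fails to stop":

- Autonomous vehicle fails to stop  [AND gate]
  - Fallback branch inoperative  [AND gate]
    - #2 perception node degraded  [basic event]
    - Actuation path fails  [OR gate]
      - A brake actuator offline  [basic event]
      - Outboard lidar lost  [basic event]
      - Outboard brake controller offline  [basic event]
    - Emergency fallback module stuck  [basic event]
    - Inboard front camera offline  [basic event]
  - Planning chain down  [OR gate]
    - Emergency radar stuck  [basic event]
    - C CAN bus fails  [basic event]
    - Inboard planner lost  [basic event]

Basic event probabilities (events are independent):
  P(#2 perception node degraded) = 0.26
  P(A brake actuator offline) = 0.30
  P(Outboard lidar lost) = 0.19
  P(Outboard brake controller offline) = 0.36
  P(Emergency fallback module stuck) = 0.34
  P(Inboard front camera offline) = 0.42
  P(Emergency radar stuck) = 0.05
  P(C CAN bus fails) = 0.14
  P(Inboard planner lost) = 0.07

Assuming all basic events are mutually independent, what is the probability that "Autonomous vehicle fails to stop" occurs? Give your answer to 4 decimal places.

0.0057

P(Actuation path fails) [OR] = 1 − (1−0.30) × (1−0.19) × (1−0.36) = 0.637120
P(Fallback branch inoperative) [AND] = 0.26 × 0.637120 × 0.34 × 0.42 = 0.023655
P(Planning chain down) [OR] = 1 − (1−0.05) × (1−0.14) × (1−0.07) = 0.240190
P(Autonomous vehicle fails to stop) [AND] = 0.023655 × 0.240190 = 0.005682
Rounded to 4 decimal places: P(Autonomous vehicle fails to stop) ≈ 0.0057.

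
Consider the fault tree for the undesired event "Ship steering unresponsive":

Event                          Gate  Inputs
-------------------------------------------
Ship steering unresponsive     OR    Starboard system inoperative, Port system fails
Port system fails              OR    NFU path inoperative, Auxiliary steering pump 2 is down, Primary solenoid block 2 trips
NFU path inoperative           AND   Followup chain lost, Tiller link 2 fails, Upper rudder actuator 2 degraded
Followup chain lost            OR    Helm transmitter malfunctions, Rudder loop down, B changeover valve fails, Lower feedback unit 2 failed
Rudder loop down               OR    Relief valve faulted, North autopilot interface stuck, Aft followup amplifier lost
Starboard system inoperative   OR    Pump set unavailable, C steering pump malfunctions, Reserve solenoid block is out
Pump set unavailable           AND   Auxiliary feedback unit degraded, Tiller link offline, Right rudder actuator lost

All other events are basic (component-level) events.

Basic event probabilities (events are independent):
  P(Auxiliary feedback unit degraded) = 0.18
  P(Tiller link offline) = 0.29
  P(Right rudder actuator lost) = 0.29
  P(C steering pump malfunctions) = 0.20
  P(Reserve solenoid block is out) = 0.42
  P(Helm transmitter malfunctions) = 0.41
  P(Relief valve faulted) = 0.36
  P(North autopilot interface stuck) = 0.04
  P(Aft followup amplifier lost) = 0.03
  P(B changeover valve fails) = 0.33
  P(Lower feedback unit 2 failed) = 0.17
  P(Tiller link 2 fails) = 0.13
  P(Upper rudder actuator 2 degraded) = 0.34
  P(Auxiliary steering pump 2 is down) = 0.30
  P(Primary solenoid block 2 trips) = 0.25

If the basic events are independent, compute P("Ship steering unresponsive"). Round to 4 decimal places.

0.7686

P(Pump set unavailable) [AND] = 0.18 × 0.29 × 0.29 = 0.015138
P(Starboard system inoperative) [OR] = 1 − (1−0.015138) × (1−0.20) × (1−0.42) = 0.543024
P(Rudder loop down) [OR] = 1 − (1−0.36) × (1−0.04) × (1−0.03) = 0.404032
P(Followup chain lost) [OR] = 1 − (1−0.41) × (1−0.404032) × (1−0.33) × (1−0.17) = 0.804463
P(NFU path inoperative) [AND] = 0.804463 × 0.13 × 0.34 = 0.035557
P(Port system fails) [OR] = 1 − (1−0.035557) × (1−0.30) × (1−0.25) = 0.493667
P(Ship steering unresponsive) [OR] = 1 − (1−0.543024) × (1−0.493667) = 0.768618
Rounded to 4 decimal places: P(Ship steering unresponsive) ≈ 0.7686.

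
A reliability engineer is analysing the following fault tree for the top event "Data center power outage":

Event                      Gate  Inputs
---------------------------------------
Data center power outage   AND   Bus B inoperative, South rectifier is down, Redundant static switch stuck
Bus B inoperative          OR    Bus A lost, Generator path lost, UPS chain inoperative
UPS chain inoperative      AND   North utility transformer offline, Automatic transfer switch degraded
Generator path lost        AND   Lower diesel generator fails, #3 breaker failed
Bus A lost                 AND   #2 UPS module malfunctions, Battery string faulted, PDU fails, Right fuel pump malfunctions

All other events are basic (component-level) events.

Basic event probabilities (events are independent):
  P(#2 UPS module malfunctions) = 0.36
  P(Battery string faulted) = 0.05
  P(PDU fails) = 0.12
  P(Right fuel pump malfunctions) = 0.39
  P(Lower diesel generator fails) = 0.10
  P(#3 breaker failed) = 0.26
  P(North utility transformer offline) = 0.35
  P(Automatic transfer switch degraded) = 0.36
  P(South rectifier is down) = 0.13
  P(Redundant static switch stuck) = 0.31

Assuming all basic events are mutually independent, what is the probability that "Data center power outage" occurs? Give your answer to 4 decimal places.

P(Bus A lost) [AND] = 0.36 × 0.05 × 0.12 × 0.39 = 0.000842
P(Generator path lost) [AND] = 0.10 × 0.26 = 0.026000
P(UPS chain inoperative) [AND] = 0.35 × 0.36 = 0.126000
P(Bus B inoperative) [OR] = 1 − (1−0.000842) × (1−0.026000) × (1−0.126000) = 0.149441
P(Data center power outage) [AND] = 0.149441 × 0.13 × 0.31 = 0.006022
Rounded to 4 decimal places: P(Data center power outage) ≈ 0.0060.

0.0060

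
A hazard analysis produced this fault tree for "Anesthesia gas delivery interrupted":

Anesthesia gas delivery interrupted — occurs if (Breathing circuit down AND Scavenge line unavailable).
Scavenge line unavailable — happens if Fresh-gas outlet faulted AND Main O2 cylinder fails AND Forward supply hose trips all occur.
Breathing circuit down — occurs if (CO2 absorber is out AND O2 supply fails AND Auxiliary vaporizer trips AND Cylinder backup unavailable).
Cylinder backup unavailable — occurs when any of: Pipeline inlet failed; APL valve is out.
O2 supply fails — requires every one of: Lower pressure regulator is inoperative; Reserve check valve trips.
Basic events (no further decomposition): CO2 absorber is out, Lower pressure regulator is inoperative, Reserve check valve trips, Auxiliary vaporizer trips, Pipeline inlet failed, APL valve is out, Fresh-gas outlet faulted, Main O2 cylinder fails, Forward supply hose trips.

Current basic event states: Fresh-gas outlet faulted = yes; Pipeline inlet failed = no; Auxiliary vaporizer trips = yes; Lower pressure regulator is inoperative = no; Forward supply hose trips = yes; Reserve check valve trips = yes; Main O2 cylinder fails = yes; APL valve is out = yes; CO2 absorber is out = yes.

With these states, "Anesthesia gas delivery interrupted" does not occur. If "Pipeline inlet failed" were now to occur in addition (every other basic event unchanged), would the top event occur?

Counterfactual: set "Pipeline inlet failed" to occurred.
O2 supply fails [AND]: Lower pressure regulator is inoperative=not, Reserve check valve trips=occurs → not all inputs occur → does not occur.
Cylinder backup unavailable [OR]: Pipeline inlet failed=occurs, APL valve is out=occurs → at least one input occurs → occurs.
Breathing circuit down [AND]: CO2 absorber is out=occurs, O2 supply fails=not, Auxiliary vaporizer trips=occurs, Cylinder backup unavailable=occurs → not all inputs occur → does not occur.
Scavenge line unavailable [AND]: Fresh-gas outlet faulted=occurs, Main O2 cylinder fails=occurs, Forward supply hose trips=occurs → all inputs occur → occurs.
Anesthesia gas delivery interrupted [AND]: Breathing circuit down=not, Scavenge line unavailable=occurs → not all inputs occur → does not occur.

No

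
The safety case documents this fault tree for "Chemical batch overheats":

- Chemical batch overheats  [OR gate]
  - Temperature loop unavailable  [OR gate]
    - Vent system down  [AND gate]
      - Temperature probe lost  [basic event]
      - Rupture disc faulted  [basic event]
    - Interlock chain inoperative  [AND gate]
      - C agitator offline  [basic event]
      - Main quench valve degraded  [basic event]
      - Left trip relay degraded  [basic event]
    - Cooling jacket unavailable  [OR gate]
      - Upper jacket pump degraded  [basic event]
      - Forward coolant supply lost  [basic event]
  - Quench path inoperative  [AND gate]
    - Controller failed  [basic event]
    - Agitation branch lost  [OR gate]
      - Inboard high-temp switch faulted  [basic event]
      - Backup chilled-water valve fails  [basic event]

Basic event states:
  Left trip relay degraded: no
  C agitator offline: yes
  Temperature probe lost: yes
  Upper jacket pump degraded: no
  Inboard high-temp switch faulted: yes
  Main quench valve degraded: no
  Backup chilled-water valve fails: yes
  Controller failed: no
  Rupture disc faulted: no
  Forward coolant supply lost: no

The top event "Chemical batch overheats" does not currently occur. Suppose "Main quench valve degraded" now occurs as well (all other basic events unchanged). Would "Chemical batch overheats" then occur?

Counterfactual: set "Main quench valve degraded" to occurred.
Vent system down [AND]: Temperature probe lost=occurs, Rupture disc faulted=not → not all inputs occur → does not occur.
Interlock chain inoperative [AND]: C agitator offline=occurs, Main quench valve degraded=occurs, Left trip relay degraded=not → not all inputs occur → does not occur.
Cooling jacket unavailable [OR]: Upper jacket pump degraded=not, Forward coolant supply lost=not → no input occurs → does not occur.
Temperature loop unavailable [OR]: Vent system down=not, Interlock chain inoperative=not, Cooling jacket unavailable=not → no input occurs → does not occur.
Agitation branch lost [OR]: Inboard high-temp switch faulted=occurs, Backup chilled-water valve fails=occurs → at least one input occurs → occurs.
Quench path inoperative [AND]: Controller failed=not, Agitation branch lost=occurs → not all inputs occur → does not occur.
Chemical batch overheats [OR]: Temperature loop unavailable=not, Quench path inoperative=not → no input occurs → does not occur.

No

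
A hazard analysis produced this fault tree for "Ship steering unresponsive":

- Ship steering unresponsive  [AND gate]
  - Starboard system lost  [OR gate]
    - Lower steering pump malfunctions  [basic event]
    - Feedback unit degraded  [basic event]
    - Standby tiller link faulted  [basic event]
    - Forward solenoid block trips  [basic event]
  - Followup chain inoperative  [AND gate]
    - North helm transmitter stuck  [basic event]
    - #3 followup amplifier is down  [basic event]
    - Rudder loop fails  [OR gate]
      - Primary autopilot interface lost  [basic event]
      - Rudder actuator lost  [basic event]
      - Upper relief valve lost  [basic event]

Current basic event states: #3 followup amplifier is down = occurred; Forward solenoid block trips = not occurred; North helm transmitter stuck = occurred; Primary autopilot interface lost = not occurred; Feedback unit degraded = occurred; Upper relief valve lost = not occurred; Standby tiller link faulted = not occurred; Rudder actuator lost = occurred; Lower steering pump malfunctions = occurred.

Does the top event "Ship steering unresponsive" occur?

Starboard system lost [OR]: Lower steering pump malfunctions=occurs, Feedback unit degraded=occurs, Standby tiller link faulted=not, Forward solenoid block trips=not → at least one input occurs → occurs.
Rudder loop fails [OR]: Primary autopilot interface lost=not, Rudder actuator lost=occurs, Upper relief valve lost=not → at least one input occurs → occurs.
Followup chain inoperative [AND]: North helm transmitter stuck=occurs, #3 followup amplifier is down=occurs, Rudder loop fails=occurs → all inputs occur → occurs.
Ship steering unresponsive [AND]: Starboard system lost=occurs, Followup chain inoperative=occurs → all inputs occur → occurs.

Yes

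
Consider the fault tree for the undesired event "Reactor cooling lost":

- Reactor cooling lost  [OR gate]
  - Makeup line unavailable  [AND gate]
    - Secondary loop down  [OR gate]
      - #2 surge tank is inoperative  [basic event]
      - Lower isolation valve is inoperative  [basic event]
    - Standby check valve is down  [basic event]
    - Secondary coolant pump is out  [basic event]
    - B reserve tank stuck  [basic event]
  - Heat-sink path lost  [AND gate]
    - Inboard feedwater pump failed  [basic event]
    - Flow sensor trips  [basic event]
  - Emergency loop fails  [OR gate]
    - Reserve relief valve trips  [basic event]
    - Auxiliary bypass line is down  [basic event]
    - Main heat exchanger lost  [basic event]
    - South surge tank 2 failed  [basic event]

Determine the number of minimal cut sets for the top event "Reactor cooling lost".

Secondary loop down [OR]: union of children's cut sets → 2 cut set(s).
Makeup line unavailable [AND]: one cut set from each child combined → 2 × 1 × 1 × 1 = 2 cut set(s).
Heat-sink path lost [AND]: one cut set from each child combined → 1 × 1 = 1 cut set(s).
Emergency loop fails [OR]: union of children's cut sets → 4 cut set(s).
Reactor cooling lost [OR]: union of children's cut sets → 7 cut set(s).
Minimal cut sets: {#2 surge tank is inoperative, B reserve tank stuck, Secondary coolant pump is out, Standby check valve is down}; {B reserve tank stuck, Lower isolation valve is inoperative, Secondary coolant pump is out, Standby check valve is down}; {Flow sensor trips, Inboard feedwater pump failed}; {Reserve relief valve trips}; {Auxiliary bypass line is down}; {Main heat exchanger lost}; {South surge tank 2 failed}.

7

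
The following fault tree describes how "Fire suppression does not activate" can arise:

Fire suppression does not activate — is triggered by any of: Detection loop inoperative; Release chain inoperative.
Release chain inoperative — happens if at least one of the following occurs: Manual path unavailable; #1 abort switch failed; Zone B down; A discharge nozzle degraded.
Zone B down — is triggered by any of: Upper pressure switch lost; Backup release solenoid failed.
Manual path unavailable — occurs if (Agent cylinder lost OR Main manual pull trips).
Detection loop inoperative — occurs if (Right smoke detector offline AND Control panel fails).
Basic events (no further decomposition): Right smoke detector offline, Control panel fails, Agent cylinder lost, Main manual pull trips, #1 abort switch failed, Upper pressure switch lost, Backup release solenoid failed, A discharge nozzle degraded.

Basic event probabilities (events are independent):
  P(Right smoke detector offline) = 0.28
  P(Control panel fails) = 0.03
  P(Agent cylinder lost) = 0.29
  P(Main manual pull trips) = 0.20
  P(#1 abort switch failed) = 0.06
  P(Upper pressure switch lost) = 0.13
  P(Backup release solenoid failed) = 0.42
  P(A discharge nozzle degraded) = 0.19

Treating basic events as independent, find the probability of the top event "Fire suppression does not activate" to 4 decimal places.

P(Detection loop inoperative) [AND] = 0.28 × 0.03 = 0.008400
P(Manual path unavailable) [OR] = 1 − (1−0.29) × (1−0.20) = 0.432000
P(Zone B down) [OR] = 1 − (1−0.13) × (1−0.42) = 0.495400
P(Release chain inoperative) [OR] = 1 − (1−0.432000) × (1−0.06) × (1−0.495400) × (1−0.19) = 0.781773
P(Fire suppression does not activate) [OR] = 1 − (1−0.008400) × (1−0.781773) = 0.783606
Rounded to 4 decimal places: P(Fire suppression does not activate) ≈ 0.7836.

0.7836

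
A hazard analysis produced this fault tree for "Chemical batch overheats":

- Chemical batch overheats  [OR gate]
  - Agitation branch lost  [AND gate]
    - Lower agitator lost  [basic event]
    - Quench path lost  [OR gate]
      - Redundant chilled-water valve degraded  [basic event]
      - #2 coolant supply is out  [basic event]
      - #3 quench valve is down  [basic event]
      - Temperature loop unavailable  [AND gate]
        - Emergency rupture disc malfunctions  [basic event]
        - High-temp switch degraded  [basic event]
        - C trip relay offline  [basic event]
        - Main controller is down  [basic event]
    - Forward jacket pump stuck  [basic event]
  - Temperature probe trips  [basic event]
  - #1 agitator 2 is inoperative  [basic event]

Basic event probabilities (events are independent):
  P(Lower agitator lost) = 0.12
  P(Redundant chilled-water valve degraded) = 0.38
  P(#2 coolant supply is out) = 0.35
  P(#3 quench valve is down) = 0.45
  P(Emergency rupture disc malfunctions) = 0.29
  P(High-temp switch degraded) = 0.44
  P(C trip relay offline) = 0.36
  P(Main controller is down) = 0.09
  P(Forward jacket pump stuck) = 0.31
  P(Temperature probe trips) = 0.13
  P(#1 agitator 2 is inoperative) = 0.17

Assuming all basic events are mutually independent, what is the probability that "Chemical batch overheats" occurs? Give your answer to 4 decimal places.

P(Temperature loop unavailable) [AND] = 0.29 × 0.44 × 0.36 × 0.09 = 0.004134
P(Quench path lost) [OR] = 1 − (1−0.38) × (1−0.35) × (1−0.45) × (1−0.004134) = 0.779266
P(Agitation branch lost) [AND] = 0.12 × 0.779266 × 0.31 = 0.028989
P(Chemical batch overheats) [OR] = 1 − (1−0.028989) × (1−0.13) × (1−0.17) = 0.298833
Rounded to 4 decimal places: P(Chemical batch overheats) ≈ 0.2988.

0.2988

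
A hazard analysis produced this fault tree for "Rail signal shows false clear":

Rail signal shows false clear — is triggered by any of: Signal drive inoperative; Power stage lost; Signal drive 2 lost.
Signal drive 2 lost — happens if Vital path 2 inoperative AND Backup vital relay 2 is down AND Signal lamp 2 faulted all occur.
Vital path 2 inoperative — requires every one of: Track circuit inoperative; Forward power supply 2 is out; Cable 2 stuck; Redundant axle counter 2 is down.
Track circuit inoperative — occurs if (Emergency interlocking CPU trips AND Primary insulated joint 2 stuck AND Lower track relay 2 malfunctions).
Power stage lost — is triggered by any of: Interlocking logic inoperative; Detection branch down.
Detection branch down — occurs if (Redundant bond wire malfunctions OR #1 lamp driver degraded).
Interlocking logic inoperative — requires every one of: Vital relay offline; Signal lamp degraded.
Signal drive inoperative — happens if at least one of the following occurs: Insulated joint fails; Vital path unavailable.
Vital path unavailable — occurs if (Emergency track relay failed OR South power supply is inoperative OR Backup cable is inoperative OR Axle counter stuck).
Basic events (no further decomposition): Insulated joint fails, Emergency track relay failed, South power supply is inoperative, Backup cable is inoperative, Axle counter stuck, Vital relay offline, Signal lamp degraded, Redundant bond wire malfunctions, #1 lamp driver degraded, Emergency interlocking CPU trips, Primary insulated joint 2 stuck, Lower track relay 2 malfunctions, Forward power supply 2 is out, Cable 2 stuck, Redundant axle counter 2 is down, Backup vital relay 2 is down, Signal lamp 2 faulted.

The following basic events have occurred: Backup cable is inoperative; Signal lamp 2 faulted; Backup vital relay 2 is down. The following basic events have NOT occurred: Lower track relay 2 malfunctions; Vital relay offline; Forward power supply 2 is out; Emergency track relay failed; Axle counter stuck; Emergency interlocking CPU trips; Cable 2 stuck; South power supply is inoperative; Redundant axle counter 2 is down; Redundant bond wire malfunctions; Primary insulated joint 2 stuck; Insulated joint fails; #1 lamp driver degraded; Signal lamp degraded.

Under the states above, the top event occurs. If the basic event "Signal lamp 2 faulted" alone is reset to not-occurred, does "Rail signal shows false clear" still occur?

Yes

Counterfactual: set "Signal lamp 2 faulted" to not occurred.
Vital path unavailable [OR]: Emergency track relay failed=not, South power supply is inoperative=not, Backup cable is inoperative=occurs, Axle counter stuck=not → at least one input occurs → occurs.
Signal drive inoperative [OR]: Insulated joint fails=not, Vital path unavailable=occurs → at least one input occurs → occurs.
Interlocking logic inoperative [AND]: Vital relay offline=not, Signal lamp degraded=not → not all inputs occur → does not occur.
Detection branch down [OR]: Redundant bond wire malfunctions=not, #1 lamp driver degraded=not → no input occurs → does not occur.
Power stage lost [OR]: Interlocking logic inoperative=not, Detection branch down=not → no input occurs → does not occur.
Track circuit inoperative [AND]: Emergency interlocking CPU trips=not, Primary insulated joint 2 stuck=not, Lower track relay 2 malfunctions=not → not all inputs occur → does not occur.
Vital path 2 inoperative [AND]: Track circuit inoperative=not, Forward power supply 2 is out=not, Cable 2 stuck=not, Redundant axle counter 2 is down=not → not all inputs occur → does not occur.
Signal drive 2 lost [AND]: Vital path 2 inoperative=not, Backup vital relay 2 is down=occurs, Signal lamp 2 faulted=not → not all inputs occur → does not occur.
Rail signal shows false clear [OR]: Signal drive inoperative=occurs, Power stage lost=not, Signal drive 2 lost=not → at least one input occurs → occurs.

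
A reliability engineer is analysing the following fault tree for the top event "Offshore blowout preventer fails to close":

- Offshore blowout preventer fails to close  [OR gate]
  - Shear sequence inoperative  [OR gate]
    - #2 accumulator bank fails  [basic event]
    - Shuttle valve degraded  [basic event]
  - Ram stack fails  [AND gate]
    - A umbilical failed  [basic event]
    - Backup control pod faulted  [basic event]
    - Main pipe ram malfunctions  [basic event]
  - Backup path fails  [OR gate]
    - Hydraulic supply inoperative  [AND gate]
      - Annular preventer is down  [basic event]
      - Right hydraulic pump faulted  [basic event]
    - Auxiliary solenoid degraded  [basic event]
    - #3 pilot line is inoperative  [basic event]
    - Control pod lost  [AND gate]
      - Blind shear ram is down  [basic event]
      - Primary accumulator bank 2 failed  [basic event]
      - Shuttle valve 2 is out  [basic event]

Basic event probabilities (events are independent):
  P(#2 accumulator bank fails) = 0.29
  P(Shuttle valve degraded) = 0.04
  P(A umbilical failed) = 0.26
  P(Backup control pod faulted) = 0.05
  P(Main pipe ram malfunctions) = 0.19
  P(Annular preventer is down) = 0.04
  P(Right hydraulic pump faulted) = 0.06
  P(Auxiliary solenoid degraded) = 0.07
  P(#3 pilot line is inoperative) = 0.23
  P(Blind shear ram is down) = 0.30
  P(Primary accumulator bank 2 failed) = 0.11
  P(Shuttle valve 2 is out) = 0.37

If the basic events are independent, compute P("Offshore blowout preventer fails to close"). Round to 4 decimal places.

0.5202

P(Shear sequence inoperative) [OR] = 1 − (1−0.29) × (1−0.04) = 0.318400
P(Ram stack fails) [AND] = 0.26 × 0.05 × 0.19 = 0.002470
P(Hydraulic supply inoperative) [AND] = 0.04 × 0.06 = 0.002400
P(Control pod lost) [AND] = 0.30 × 0.11 × 0.37 = 0.012210
P(Backup path fails) [OR] = 1 − (1−0.002400) × (1−0.07) × (1−0.23) × (1−0.012210) = 0.294341
P(Offshore blowout preventer fails to close) [OR] = 1 − (1−0.318400) × (1−0.002470) × (1−0.294341) = 0.520211
Rounded to 4 decimal places: P(Offshore blowout preventer fails to close) ≈ 0.5202.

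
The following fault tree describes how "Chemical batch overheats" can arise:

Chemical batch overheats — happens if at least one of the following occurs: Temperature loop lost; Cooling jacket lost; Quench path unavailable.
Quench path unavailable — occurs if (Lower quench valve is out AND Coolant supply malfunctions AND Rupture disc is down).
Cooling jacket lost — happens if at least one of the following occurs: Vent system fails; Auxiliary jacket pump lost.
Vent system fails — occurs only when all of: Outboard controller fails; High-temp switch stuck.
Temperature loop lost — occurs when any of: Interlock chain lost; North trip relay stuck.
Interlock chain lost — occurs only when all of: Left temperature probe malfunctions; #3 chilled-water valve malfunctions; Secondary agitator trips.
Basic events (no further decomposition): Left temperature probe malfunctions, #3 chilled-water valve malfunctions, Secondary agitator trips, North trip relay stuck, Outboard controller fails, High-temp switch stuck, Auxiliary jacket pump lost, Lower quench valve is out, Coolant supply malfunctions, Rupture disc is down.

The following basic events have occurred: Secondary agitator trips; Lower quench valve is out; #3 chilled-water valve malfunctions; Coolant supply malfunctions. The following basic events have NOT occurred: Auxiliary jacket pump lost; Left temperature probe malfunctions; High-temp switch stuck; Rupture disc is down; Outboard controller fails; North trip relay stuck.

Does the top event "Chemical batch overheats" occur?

Interlock chain lost [AND]: Left temperature probe malfunctions=not, #3 chilled-water valve malfunctions=occurs, Secondary agitator trips=occurs → not all inputs occur → does not occur.
Temperature loop lost [OR]: Interlock chain lost=not, North trip relay stuck=not → no input occurs → does not occur.
Vent system fails [AND]: Outboard controller fails=not, High-temp switch stuck=not → not all inputs occur → does not occur.
Cooling jacket lost [OR]: Vent system fails=not, Auxiliary jacket pump lost=not → no input occurs → does not occur.
Quench path unavailable [AND]: Lower quench valve is out=occurs, Coolant supply malfunctions=occurs, Rupture disc is down=not → not all inputs occur → does not occur.
Chemical batch overheats [OR]: Temperature loop lost=not, Cooling jacket lost=not, Quench path unavailable=not → no input occurs → does not occur.

No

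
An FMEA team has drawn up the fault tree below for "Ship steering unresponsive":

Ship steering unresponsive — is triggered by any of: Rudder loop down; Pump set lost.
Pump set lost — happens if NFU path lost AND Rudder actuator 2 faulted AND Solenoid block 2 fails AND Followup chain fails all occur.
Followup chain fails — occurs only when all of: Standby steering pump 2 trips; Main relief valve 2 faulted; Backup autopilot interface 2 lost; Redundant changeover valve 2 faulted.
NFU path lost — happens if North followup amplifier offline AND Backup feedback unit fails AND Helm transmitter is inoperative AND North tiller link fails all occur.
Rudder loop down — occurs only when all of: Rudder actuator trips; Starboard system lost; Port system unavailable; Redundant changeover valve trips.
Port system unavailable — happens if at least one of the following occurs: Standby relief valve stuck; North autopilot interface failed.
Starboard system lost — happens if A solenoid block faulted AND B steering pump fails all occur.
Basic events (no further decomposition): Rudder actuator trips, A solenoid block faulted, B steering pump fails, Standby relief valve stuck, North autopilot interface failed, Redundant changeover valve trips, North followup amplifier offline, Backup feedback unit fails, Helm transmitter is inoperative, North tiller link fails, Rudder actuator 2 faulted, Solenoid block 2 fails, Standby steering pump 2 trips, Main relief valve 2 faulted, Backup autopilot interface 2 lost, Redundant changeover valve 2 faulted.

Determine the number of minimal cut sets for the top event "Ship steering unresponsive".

Starboard system lost [AND]: one cut set from each child combined → 1 × 1 = 1 cut set(s).
Port system unavailable [OR]: union of children's cut sets → 2 cut set(s).
Rudder loop down [AND]: one cut set from each child combined → 1 × 1 × 2 × 1 = 2 cut set(s).
NFU path lost [AND]: one cut set from each child combined → 1 × 1 × 1 × 1 = 1 cut set(s).
Followup chain fails [AND]: one cut set from each child combined → 1 × 1 × 1 × 1 = 1 cut set(s).
Pump set lost [AND]: one cut set from each child combined → 1 × 1 × 1 × 1 = 1 cut set(s).
Ship steering unresponsive [OR]: union of children's cut sets → 3 cut set(s).
Minimal cut sets: {A solenoid block faulted, B steering pump fails, Redundant changeover valve trips, Rudder actuator trips, Standby relief valve stuck}; {A solenoid block faulted, B steering pump fails, North autopilot interface failed, Redundant changeover valve trips, Rudder actuator trips}; {Backup autopilot interface 2 lost, Backup feedback unit fails, Helm transmitter is inoperative, Main relief valve 2 faulted, North followup amplifier offline, North tiller link fails, Redundant changeover valve 2 faulted, Rudder actuator 2 faulted, Solenoid block 2 fails, Standby steering pump 2 trips}.

3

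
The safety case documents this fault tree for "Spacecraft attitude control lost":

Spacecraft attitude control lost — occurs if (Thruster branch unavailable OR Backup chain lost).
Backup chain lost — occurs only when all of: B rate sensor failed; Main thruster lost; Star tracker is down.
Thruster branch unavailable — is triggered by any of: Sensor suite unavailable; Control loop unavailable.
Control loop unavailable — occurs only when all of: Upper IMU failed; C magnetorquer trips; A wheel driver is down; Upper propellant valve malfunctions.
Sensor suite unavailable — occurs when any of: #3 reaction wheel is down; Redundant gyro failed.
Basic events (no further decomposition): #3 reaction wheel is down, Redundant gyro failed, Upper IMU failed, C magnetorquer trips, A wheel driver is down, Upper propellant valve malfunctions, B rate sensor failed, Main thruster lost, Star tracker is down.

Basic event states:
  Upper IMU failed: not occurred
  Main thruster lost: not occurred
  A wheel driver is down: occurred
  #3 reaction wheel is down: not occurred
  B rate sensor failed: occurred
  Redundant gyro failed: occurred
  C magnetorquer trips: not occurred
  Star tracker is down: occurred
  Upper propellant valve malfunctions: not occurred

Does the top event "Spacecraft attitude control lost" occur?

Sensor suite unavailable [OR]: #3 reaction wheel is down=not, Redundant gyro failed=occurs → at least one input occurs → occurs.
Control loop unavailable [AND]: Upper IMU failed=not, C magnetorquer trips=not, A wheel driver is down=occurs, Upper propellant valve malfunctions=not → not all inputs occur → does not occur.
Thruster branch unavailable [OR]: Sensor suite unavailable=occurs, Control loop unavailable=not → at least one input occurs → occurs.
Backup chain lost [AND]: B rate sensor failed=occurs, Main thruster lost=not, Star tracker is down=occurs → not all inputs occur → does not occur.
Spacecraft attitude control lost [OR]: Thruster branch unavailable=occurs, Backup chain lost=not → at least one input occurs → occurs.

Yes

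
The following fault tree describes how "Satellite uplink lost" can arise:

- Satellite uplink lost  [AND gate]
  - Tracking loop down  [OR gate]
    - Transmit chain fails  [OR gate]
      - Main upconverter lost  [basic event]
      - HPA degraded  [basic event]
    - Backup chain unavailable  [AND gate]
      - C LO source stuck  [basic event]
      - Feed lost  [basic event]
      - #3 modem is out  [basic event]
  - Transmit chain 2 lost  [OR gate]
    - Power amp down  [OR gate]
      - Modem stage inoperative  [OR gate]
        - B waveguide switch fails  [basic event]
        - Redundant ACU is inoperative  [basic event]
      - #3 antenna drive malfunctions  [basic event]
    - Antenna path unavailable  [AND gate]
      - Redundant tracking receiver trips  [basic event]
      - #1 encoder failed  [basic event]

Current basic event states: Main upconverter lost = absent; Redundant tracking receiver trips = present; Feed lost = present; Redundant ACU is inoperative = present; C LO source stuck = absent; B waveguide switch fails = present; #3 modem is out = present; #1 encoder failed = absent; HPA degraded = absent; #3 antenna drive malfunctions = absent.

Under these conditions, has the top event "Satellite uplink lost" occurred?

No

Transmit chain fails [OR]: Main upconverter lost=not, HPA degraded=not → no input occurs → does not occur.
Backup chain unavailable [AND]: C LO source stuck=not, Feed lost=occurs, #3 modem is out=occurs → not all inputs occur → does not occur.
Tracking loop down [OR]: Transmit chain fails=not, Backup chain unavailable=not → no input occurs → does not occur.
Modem stage inoperative [OR]: B waveguide switch fails=occurs, Redundant ACU is inoperative=occurs → at least one input occurs → occurs.
Power amp down [OR]: Modem stage inoperative=occurs, #3 antenna drive malfunctions=not → at least one input occurs → occurs.
Antenna path unavailable [AND]: Redundant tracking receiver trips=occurs, #1 encoder failed=not → not all inputs occur → does not occur.
Transmit chain 2 lost [OR]: Power amp down=occurs, Antenna path unavailable=not → at least one input occurs → occurs.
Satellite uplink lost [AND]: Tracking loop down=not, Transmit chain 2 lost=occurs → not all inputs occur → does not occur.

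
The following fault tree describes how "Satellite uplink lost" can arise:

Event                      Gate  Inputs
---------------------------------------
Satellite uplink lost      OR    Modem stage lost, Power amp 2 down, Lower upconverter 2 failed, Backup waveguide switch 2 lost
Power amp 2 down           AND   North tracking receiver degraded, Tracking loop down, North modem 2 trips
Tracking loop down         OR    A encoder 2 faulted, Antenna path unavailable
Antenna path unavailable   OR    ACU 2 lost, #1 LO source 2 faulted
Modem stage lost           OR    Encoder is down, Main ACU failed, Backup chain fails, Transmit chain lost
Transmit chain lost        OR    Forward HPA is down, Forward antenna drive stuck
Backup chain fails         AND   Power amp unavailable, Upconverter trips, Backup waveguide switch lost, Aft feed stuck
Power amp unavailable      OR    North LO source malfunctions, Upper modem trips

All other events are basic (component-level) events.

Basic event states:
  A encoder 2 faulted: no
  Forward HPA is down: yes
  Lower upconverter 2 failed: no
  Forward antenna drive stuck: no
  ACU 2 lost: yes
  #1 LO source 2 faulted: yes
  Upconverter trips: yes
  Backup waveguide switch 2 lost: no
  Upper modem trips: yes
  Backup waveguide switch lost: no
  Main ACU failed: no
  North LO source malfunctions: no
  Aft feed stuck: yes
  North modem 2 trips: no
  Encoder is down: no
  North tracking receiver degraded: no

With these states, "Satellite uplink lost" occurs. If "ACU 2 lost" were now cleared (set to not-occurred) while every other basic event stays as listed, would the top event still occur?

Counterfactual: set "ACU 2 lost" to not occurred.
Power amp unavailable [OR]: North LO source malfunctions=not, Upper modem trips=occurs → at least one input occurs → occurs.
Backup chain fails [AND]: Power amp unavailable=occurs, Upconverter trips=occurs, Backup waveguide switch lost=not, Aft feed stuck=occurs → not all inputs occur → does not occur.
Transmit chain lost [OR]: Forward HPA is down=occurs, Forward antenna drive stuck=not → at least one input occurs → occurs.
Modem stage lost [OR]: Encoder is down=not, Main ACU failed=not, Backup chain fails=not, Transmit chain lost=occurs → at least one input occurs → occurs.
Antenna path unavailable [OR]: ACU 2 lost=not, #1 LO source 2 faulted=occurs → at least one input occurs → occurs.
Tracking loop down [OR]: A encoder 2 faulted=not, Antenna path unavailable=occurs → at least one input occurs → occurs.
Power amp 2 down [AND]: North tracking receiver degraded=not, Tracking loop down=occurs, North modem 2 trips=not → not all inputs occur → does not occur.
Satellite uplink lost [OR]: Modem stage lost=occurs, Power amp 2 down=not, Lower upconverter 2 failed=not, Backup waveguide switch 2 lost=not → at least one input occurs → occurs.

Yes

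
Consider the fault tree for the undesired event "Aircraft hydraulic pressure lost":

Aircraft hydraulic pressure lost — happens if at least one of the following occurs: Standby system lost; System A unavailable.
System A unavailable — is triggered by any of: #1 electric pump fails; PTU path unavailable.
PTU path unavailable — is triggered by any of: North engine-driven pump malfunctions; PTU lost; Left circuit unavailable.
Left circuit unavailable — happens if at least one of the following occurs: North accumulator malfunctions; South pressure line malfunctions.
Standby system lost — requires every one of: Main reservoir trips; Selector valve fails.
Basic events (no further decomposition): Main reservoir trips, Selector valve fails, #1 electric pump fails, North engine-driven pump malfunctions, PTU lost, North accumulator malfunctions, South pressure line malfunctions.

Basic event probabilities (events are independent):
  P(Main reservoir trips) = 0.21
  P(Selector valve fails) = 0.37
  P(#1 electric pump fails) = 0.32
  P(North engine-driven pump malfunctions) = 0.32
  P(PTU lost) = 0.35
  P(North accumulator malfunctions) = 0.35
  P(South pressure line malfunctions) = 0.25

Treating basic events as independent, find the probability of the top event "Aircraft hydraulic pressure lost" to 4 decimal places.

P(Standby system lost) [AND] = 0.21 × 0.37 = 0.077700
P(Left circuit unavailable) [OR] = 1 − (1−0.35) × (1−0.25) = 0.512500
P(PTU path unavailable) [OR] = 1 − (1−0.32) × (1−0.35) × (1−0.512500) = 0.784525
P(System A unavailable) [OR] = 1 − (1−0.32) × (1−0.784525) = 0.853477
P(Aircraft hydraulic pressure lost) [OR] = 1 − (1−0.077700) × (1−0.853477) = 0.864862
Rounded to 4 decimal places: P(Aircraft hydraulic pressure lost) ≈ 0.8649.

0.8649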